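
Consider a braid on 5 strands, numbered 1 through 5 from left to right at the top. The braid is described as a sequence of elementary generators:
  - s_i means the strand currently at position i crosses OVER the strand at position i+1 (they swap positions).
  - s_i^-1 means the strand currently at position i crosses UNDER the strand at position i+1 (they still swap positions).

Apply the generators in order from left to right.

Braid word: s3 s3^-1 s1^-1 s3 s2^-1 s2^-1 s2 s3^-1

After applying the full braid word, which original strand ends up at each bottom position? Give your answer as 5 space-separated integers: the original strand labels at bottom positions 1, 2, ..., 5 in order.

Answer: 2 4 3 1 5

Derivation:
Gen 1 (s3): strand 3 crosses over strand 4. Perm now: [1 2 4 3 5]
Gen 2 (s3^-1): strand 4 crosses under strand 3. Perm now: [1 2 3 4 5]
Gen 3 (s1^-1): strand 1 crosses under strand 2. Perm now: [2 1 3 4 5]
Gen 4 (s3): strand 3 crosses over strand 4. Perm now: [2 1 4 3 5]
Gen 5 (s2^-1): strand 1 crosses under strand 4. Perm now: [2 4 1 3 5]
Gen 6 (s2^-1): strand 4 crosses under strand 1. Perm now: [2 1 4 3 5]
Gen 7 (s2): strand 1 crosses over strand 4. Perm now: [2 4 1 3 5]
Gen 8 (s3^-1): strand 1 crosses under strand 3. Perm now: [2 4 3 1 5]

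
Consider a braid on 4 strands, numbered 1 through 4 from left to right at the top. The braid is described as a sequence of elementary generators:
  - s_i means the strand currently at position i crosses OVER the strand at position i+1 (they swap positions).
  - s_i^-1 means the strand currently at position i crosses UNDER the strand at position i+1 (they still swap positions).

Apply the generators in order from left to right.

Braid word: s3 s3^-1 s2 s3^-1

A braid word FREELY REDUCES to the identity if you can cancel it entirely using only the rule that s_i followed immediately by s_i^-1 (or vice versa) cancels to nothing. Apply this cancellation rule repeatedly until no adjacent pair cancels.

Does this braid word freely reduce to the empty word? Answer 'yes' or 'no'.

Answer: no

Derivation:
Gen 1 (s3): push. Stack: [s3]
Gen 2 (s3^-1): cancels prior s3. Stack: []
Gen 3 (s2): push. Stack: [s2]
Gen 4 (s3^-1): push. Stack: [s2 s3^-1]
Reduced word: s2 s3^-1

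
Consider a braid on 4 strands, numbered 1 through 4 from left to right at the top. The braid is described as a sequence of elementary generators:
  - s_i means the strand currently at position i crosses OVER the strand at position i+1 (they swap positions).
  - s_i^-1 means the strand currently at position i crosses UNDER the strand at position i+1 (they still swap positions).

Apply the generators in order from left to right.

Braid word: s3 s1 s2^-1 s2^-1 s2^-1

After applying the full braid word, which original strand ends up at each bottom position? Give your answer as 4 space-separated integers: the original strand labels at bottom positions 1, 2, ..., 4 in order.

Gen 1 (s3): strand 3 crosses over strand 4. Perm now: [1 2 4 3]
Gen 2 (s1): strand 1 crosses over strand 2. Perm now: [2 1 4 3]
Gen 3 (s2^-1): strand 1 crosses under strand 4. Perm now: [2 4 1 3]
Gen 4 (s2^-1): strand 4 crosses under strand 1. Perm now: [2 1 4 3]
Gen 5 (s2^-1): strand 1 crosses under strand 4. Perm now: [2 4 1 3]

Answer: 2 4 1 3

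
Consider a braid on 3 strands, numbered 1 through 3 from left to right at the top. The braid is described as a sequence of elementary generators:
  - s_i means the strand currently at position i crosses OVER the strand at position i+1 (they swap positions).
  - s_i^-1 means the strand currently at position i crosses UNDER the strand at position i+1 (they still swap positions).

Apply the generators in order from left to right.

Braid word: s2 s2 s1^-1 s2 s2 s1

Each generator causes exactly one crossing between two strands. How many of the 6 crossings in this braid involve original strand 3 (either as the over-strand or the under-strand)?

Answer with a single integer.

Answer: 4

Derivation:
Gen 1: crossing 2x3. Involves strand 3? yes. Count so far: 1
Gen 2: crossing 3x2. Involves strand 3? yes. Count so far: 2
Gen 3: crossing 1x2. Involves strand 3? no. Count so far: 2
Gen 4: crossing 1x3. Involves strand 3? yes. Count so far: 3
Gen 5: crossing 3x1. Involves strand 3? yes. Count so far: 4
Gen 6: crossing 2x1. Involves strand 3? no. Count so far: 4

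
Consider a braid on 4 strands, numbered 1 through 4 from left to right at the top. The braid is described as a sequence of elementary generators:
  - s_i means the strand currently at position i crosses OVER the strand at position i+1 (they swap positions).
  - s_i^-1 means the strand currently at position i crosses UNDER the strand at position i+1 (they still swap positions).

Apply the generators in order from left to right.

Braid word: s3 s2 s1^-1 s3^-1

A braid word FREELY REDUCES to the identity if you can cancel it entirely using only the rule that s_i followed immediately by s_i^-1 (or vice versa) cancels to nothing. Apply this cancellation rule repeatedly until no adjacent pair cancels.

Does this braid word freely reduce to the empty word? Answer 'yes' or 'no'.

Gen 1 (s3): push. Stack: [s3]
Gen 2 (s2): push. Stack: [s3 s2]
Gen 3 (s1^-1): push. Stack: [s3 s2 s1^-1]
Gen 4 (s3^-1): push. Stack: [s3 s2 s1^-1 s3^-1]
Reduced word: s3 s2 s1^-1 s3^-1

Answer: no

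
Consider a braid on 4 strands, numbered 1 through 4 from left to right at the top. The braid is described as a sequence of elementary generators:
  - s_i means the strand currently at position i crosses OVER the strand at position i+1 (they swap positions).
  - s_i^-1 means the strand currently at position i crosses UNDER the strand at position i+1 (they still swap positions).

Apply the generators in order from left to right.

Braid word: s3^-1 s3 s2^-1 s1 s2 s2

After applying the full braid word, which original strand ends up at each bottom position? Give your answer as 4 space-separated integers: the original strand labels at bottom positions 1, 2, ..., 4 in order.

Answer: 3 1 2 4

Derivation:
Gen 1 (s3^-1): strand 3 crosses under strand 4. Perm now: [1 2 4 3]
Gen 2 (s3): strand 4 crosses over strand 3. Perm now: [1 2 3 4]
Gen 3 (s2^-1): strand 2 crosses under strand 3. Perm now: [1 3 2 4]
Gen 4 (s1): strand 1 crosses over strand 3. Perm now: [3 1 2 4]
Gen 5 (s2): strand 1 crosses over strand 2. Perm now: [3 2 1 4]
Gen 6 (s2): strand 2 crosses over strand 1. Perm now: [3 1 2 4]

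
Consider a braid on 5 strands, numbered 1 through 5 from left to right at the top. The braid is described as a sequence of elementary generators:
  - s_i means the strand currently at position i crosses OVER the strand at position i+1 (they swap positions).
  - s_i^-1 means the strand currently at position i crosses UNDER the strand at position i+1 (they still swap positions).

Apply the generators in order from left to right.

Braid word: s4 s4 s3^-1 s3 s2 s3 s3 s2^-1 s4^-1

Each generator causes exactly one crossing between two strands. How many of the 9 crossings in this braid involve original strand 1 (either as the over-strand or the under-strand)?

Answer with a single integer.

Answer: 0

Derivation:
Gen 1: crossing 4x5. Involves strand 1? no. Count so far: 0
Gen 2: crossing 5x4. Involves strand 1? no. Count so far: 0
Gen 3: crossing 3x4. Involves strand 1? no. Count so far: 0
Gen 4: crossing 4x3. Involves strand 1? no. Count so far: 0
Gen 5: crossing 2x3. Involves strand 1? no. Count so far: 0
Gen 6: crossing 2x4. Involves strand 1? no. Count so far: 0
Gen 7: crossing 4x2. Involves strand 1? no. Count so far: 0
Gen 8: crossing 3x2. Involves strand 1? no. Count so far: 0
Gen 9: crossing 4x5. Involves strand 1? no. Count so far: 0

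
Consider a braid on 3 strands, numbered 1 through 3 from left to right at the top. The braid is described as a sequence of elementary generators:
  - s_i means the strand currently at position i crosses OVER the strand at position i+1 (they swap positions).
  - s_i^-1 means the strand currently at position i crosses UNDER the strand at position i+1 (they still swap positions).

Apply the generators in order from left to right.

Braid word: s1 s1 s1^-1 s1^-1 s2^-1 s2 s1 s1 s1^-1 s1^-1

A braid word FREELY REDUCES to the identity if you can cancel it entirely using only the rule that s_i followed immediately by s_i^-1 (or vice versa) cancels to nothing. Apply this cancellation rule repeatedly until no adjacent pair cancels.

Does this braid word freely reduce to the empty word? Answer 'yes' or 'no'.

Answer: yes

Derivation:
Gen 1 (s1): push. Stack: [s1]
Gen 2 (s1): push. Stack: [s1 s1]
Gen 3 (s1^-1): cancels prior s1. Stack: [s1]
Gen 4 (s1^-1): cancels prior s1. Stack: []
Gen 5 (s2^-1): push. Stack: [s2^-1]
Gen 6 (s2): cancels prior s2^-1. Stack: []
Gen 7 (s1): push. Stack: [s1]
Gen 8 (s1): push. Stack: [s1 s1]
Gen 9 (s1^-1): cancels prior s1. Stack: [s1]
Gen 10 (s1^-1): cancels prior s1. Stack: []
Reduced word: (empty)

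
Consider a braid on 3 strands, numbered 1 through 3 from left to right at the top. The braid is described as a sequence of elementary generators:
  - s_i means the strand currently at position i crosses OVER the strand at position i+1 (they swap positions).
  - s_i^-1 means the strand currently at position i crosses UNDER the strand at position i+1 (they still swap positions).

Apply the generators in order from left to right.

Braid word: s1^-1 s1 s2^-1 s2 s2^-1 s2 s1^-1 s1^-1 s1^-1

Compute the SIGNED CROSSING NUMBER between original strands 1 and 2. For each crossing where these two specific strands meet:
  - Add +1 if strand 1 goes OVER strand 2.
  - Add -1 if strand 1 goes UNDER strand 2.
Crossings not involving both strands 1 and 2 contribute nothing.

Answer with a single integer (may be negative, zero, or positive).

Gen 1: 1 under 2. Both 1&2? yes. Contrib: -1. Sum: -1
Gen 2: 2 over 1. Both 1&2? yes. Contrib: -1. Sum: -2
Gen 3: crossing 2x3. Both 1&2? no. Sum: -2
Gen 4: crossing 3x2. Both 1&2? no. Sum: -2
Gen 5: crossing 2x3. Both 1&2? no. Sum: -2
Gen 6: crossing 3x2. Both 1&2? no. Sum: -2
Gen 7: 1 under 2. Both 1&2? yes. Contrib: -1. Sum: -3
Gen 8: 2 under 1. Both 1&2? yes. Contrib: +1. Sum: -2
Gen 9: 1 under 2. Both 1&2? yes. Contrib: -1. Sum: -3

Answer: -3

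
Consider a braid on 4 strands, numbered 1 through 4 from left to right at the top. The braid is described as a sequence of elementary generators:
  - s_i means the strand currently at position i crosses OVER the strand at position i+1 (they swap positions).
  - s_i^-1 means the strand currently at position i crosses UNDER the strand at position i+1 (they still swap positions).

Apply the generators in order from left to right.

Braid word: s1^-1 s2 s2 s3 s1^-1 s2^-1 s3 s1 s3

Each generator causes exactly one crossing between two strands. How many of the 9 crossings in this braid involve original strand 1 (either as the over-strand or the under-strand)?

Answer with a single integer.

Gen 1: crossing 1x2. Involves strand 1? yes. Count so far: 1
Gen 2: crossing 1x3. Involves strand 1? yes. Count so far: 2
Gen 3: crossing 3x1. Involves strand 1? yes. Count so far: 3
Gen 4: crossing 3x4. Involves strand 1? no. Count so far: 3
Gen 5: crossing 2x1. Involves strand 1? yes. Count so far: 4
Gen 6: crossing 2x4. Involves strand 1? no. Count so far: 4
Gen 7: crossing 2x3. Involves strand 1? no. Count so far: 4
Gen 8: crossing 1x4. Involves strand 1? yes. Count so far: 5
Gen 9: crossing 3x2. Involves strand 1? no. Count so far: 5

Answer: 5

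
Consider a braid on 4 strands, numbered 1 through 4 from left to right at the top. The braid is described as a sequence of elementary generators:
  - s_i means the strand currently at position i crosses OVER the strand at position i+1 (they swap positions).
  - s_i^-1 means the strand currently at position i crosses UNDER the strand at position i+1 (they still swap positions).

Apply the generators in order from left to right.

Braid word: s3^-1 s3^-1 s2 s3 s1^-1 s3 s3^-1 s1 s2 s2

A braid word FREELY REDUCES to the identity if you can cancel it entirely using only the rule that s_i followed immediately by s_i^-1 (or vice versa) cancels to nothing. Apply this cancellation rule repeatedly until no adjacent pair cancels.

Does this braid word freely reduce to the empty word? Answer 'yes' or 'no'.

Answer: no

Derivation:
Gen 1 (s3^-1): push. Stack: [s3^-1]
Gen 2 (s3^-1): push. Stack: [s3^-1 s3^-1]
Gen 3 (s2): push. Stack: [s3^-1 s3^-1 s2]
Gen 4 (s3): push. Stack: [s3^-1 s3^-1 s2 s3]
Gen 5 (s1^-1): push. Stack: [s3^-1 s3^-1 s2 s3 s1^-1]
Gen 6 (s3): push. Stack: [s3^-1 s3^-1 s2 s3 s1^-1 s3]
Gen 7 (s3^-1): cancels prior s3. Stack: [s3^-1 s3^-1 s2 s3 s1^-1]
Gen 8 (s1): cancels prior s1^-1. Stack: [s3^-1 s3^-1 s2 s3]
Gen 9 (s2): push. Stack: [s3^-1 s3^-1 s2 s3 s2]
Gen 10 (s2): push. Stack: [s3^-1 s3^-1 s2 s3 s2 s2]
Reduced word: s3^-1 s3^-1 s2 s3 s2 s2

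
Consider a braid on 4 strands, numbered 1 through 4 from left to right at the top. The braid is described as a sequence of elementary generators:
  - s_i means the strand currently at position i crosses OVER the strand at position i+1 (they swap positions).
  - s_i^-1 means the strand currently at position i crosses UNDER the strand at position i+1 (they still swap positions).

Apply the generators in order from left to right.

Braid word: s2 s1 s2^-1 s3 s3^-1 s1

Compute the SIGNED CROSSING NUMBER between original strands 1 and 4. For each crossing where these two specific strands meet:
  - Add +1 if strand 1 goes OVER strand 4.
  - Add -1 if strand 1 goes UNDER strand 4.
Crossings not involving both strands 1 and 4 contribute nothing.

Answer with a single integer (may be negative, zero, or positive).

Answer: 2

Derivation:
Gen 1: crossing 2x3. Both 1&4? no. Sum: 0
Gen 2: crossing 1x3. Both 1&4? no. Sum: 0
Gen 3: crossing 1x2. Both 1&4? no. Sum: 0
Gen 4: 1 over 4. Both 1&4? yes. Contrib: +1. Sum: 1
Gen 5: 4 under 1. Both 1&4? yes. Contrib: +1. Sum: 2
Gen 6: crossing 3x2. Both 1&4? no. Sum: 2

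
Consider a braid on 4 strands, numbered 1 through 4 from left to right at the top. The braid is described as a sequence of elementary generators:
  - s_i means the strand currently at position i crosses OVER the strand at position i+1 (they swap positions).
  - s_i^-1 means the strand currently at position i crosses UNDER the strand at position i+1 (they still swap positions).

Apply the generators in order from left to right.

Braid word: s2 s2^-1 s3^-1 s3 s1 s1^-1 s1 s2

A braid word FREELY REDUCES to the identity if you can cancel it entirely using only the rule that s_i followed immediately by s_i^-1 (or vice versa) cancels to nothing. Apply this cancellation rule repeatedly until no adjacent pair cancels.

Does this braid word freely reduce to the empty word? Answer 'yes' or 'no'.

Answer: no

Derivation:
Gen 1 (s2): push. Stack: [s2]
Gen 2 (s2^-1): cancels prior s2. Stack: []
Gen 3 (s3^-1): push. Stack: [s3^-1]
Gen 4 (s3): cancels prior s3^-1. Stack: []
Gen 5 (s1): push. Stack: [s1]
Gen 6 (s1^-1): cancels prior s1. Stack: []
Gen 7 (s1): push. Stack: [s1]
Gen 8 (s2): push. Stack: [s1 s2]
Reduced word: s1 s2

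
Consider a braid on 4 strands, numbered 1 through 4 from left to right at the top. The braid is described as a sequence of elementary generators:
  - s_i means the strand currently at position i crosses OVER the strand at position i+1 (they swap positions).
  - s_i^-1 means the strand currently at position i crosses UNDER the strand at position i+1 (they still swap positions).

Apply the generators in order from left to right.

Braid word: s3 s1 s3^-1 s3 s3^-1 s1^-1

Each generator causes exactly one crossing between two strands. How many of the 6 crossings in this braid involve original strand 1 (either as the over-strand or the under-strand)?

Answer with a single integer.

Gen 1: crossing 3x4. Involves strand 1? no. Count so far: 0
Gen 2: crossing 1x2. Involves strand 1? yes. Count so far: 1
Gen 3: crossing 4x3. Involves strand 1? no. Count so far: 1
Gen 4: crossing 3x4. Involves strand 1? no. Count so far: 1
Gen 5: crossing 4x3. Involves strand 1? no. Count so far: 1
Gen 6: crossing 2x1. Involves strand 1? yes. Count so far: 2

Answer: 2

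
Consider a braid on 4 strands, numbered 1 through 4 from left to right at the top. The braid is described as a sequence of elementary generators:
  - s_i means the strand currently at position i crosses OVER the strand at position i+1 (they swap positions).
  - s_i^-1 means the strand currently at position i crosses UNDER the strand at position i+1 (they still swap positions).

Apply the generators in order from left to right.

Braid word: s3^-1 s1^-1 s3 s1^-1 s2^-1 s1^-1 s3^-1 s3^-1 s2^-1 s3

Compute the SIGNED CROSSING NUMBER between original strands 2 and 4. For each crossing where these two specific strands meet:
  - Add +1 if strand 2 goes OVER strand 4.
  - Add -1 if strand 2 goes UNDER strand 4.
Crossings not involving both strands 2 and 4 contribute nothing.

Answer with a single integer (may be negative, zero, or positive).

Gen 1: crossing 3x4. Both 2&4? no. Sum: 0
Gen 2: crossing 1x2. Both 2&4? no. Sum: 0
Gen 3: crossing 4x3. Both 2&4? no. Sum: 0
Gen 4: crossing 2x1. Both 2&4? no. Sum: 0
Gen 5: crossing 2x3. Both 2&4? no. Sum: 0
Gen 6: crossing 1x3. Both 2&4? no. Sum: 0
Gen 7: 2 under 4. Both 2&4? yes. Contrib: -1. Sum: -1
Gen 8: 4 under 2. Both 2&4? yes. Contrib: +1. Sum: 0
Gen 9: crossing 1x2. Both 2&4? no. Sum: 0
Gen 10: crossing 1x4. Both 2&4? no. Sum: 0

Answer: 0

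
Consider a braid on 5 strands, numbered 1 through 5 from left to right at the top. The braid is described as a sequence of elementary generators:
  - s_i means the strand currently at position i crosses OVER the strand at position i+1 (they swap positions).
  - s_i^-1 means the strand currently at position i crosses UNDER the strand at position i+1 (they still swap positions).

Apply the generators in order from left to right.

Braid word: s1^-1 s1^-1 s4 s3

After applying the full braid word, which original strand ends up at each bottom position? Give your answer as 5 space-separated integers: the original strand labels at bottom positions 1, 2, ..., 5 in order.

Answer: 1 2 5 3 4

Derivation:
Gen 1 (s1^-1): strand 1 crosses under strand 2. Perm now: [2 1 3 4 5]
Gen 2 (s1^-1): strand 2 crosses under strand 1. Perm now: [1 2 3 4 5]
Gen 3 (s4): strand 4 crosses over strand 5. Perm now: [1 2 3 5 4]
Gen 4 (s3): strand 3 crosses over strand 5. Perm now: [1 2 5 3 4]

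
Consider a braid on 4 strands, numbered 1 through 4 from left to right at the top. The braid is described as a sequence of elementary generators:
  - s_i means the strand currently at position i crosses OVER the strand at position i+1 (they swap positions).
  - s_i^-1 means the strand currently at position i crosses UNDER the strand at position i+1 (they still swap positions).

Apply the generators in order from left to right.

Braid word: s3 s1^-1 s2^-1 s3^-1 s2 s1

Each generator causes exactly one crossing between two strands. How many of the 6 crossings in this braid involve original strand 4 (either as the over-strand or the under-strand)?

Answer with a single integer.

Gen 1: crossing 3x4. Involves strand 4? yes. Count so far: 1
Gen 2: crossing 1x2. Involves strand 4? no. Count so far: 1
Gen 3: crossing 1x4. Involves strand 4? yes. Count so far: 2
Gen 4: crossing 1x3. Involves strand 4? no. Count so far: 2
Gen 5: crossing 4x3. Involves strand 4? yes. Count so far: 3
Gen 6: crossing 2x3. Involves strand 4? no. Count so far: 3

Answer: 3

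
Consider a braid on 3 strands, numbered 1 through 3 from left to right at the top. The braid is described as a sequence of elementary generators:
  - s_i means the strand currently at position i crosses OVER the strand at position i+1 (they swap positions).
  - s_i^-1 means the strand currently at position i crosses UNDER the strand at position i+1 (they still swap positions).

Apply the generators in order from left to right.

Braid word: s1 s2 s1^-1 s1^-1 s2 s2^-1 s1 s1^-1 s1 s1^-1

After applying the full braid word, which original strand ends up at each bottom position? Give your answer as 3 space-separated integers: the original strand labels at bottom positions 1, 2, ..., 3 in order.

Answer: 2 3 1

Derivation:
Gen 1 (s1): strand 1 crosses over strand 2. Perm now: [2 1 3]
Gen 2 (s2): strand 1 crosses over strand 3. Perm now: [2 3 1]
Gen 3 (s1^-1): strand 2 crosses under strand 3. Perm now: [3 2 1]
Gen 4 (s1^-1): strand 3 crosses under strand 2. Perm now: [2 3 1]
Gen 5 (s2): strand 3 crosses over strand 1. Perm now: [2 1 3]
Gen 6 (s2^-1): strand 1 crosses under strand 3. Perm now: [2 3 1]
Gen 7 (s1): strand 2 crosses over strand 3. Perm now: [3 2 1]
Gen 8 (s1^-1): strand 3 crosses under strand 2. Perm now: [2 3 1]
Gen 9 (s1): strand 2 crosses over strand 3. Perm now: [3 2 1]
Gen 10 (s1^-1): strand 3 crosses under strand 2. Perm now: [2 3 1]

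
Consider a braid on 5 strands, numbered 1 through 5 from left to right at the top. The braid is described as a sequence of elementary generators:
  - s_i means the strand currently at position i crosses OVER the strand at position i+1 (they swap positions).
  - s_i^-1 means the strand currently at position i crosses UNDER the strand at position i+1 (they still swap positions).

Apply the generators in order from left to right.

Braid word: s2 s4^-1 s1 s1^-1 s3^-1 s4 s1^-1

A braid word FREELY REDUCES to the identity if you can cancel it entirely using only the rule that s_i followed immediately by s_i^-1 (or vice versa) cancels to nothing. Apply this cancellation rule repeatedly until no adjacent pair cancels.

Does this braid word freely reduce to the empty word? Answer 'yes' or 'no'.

Gen 1 (s2): push. Stack: [s2]
Gen 2 (s4^-1): push. Stack: [s2 s4^-1]
Gen 3 (s1): push. Stack: [s2 s4^-1 s1]
Gen 4 (s1^-1): cancels prior s1. Stack: [s2 s4^-1]
Gen 5 (s3^-1): push. Stack: [s2 s4^-1 s3^-1]
Gen 6 (s4): push. Stack: [s2 s4^-1 s3^-1 s4]
Gen 7 (s1^-1): push. Stack: [s2 s4^-1 s3^-1 s4 s1^-1]
Reduced word: s2 s4^-1 s3^-1 s4 s1^-1

Answer: no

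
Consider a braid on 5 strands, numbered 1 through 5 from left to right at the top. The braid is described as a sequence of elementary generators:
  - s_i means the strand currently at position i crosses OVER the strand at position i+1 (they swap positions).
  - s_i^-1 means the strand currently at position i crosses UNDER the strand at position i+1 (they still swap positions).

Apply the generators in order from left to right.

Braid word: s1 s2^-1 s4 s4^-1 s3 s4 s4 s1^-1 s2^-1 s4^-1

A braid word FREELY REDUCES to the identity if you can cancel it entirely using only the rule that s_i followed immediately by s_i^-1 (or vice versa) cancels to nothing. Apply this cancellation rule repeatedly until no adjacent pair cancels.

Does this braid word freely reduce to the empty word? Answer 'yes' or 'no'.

Gen 1 (s1): push. Stack: [s1]
Gen 2 (s2^-1): push. Stack: [s1 s2^-1]
Gen 3 (s4): push. Stack: [s1 s2^-1 s4]
Gen 4 (s4^-1): cancels prior s4. Stack: [s1 s2^-1]
Gen 5 (s3): push. Stack: [s1 s2^-1 s3]
Gen 6 (s4): push. Stack: [s1 s2^-1 s3 s4]
Gen 7 (s4): push. Stack: [s1 s2^-1 s3 s4 s4]
Gen 8 (s1^-1): push. Stack: [s1 s2^-1 s3 s4 s4 s1^-1]
Gen 9 (s2^-1): push. Stack: [s1 s2^-1 s3 s4 s4 s1^-1 s2^-1]
Gen 10 (s4^-1): push. Stack: [s1 s2^-1 s3 s4 s4 s1^-1 s2^-1 s4^-1]
Reduced word: s1 s2^-1 s3 s4 s4 s1^-1 s2^-1 s4^-1

Answer: no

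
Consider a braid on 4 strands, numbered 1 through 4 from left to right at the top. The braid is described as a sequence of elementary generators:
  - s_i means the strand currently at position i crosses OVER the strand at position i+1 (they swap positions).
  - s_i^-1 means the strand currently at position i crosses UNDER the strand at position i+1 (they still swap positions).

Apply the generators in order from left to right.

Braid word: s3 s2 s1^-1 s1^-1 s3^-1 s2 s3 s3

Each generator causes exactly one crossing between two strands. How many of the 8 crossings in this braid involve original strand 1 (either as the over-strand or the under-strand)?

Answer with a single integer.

Answer: 2

Derivation:
Gen 1: crossing 3x4. Involves strand 1? no. Count so far: 0
Gen 2: crossing 2x4. Involves strand 1? no. Count so far: 0
Gen 3: crossing 1x4. Involves strand 1? yes. Count so far: 1
Gen 4: crossing 4x1. Involves strand 1? yes. Count so far: 2
Gen 5: crossing 2x3. Involves strand 1? no. Count so far: 2
Gen 6: crossing 4x3. Involves strand 1? no. Count so far: 2
Gen 7: crossing 4x2. Involves strand 1? no. Count so far: 2
Gen 8: crossing 2x4. Involves strand 1? no. Count so far: 2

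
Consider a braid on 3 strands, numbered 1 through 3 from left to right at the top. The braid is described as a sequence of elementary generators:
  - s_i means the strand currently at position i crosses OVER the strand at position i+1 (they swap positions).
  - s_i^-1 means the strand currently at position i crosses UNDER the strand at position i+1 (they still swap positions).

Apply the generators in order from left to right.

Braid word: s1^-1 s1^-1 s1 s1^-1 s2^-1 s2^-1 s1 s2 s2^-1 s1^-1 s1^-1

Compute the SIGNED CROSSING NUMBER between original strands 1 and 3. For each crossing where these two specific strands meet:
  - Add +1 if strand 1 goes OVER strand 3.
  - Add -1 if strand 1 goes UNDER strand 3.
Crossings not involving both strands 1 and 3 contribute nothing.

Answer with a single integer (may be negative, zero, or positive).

Gen 1: crossing 1x2. Both 1&3? no. Sum: 0
Gen 2: crossing 2x1. Both 1&3? no. Sum: 0
Gen 3: crossing 1x2. Both 1&3? no. Sum: 0
Gen 4: crossing 2x1. Both 1&3? no. Sum: 0
Gen 5: crossing 2x3. Both 1&3? no. Sum: 0
Gen 6: crossing 3x2. Both 1&3? no. Sum: 0
Gen 7: crossing 1x2. Both 1&3? no. Sum: 0
Gen 8: 1 over 3. Both 1&3? yes. Contrib: +1. Sum: 1
Gen 9: 3 under 1. Both 1&3? yes. Contrib: +1. Sum: 2
Gen 10: crossing 2x1. Both 1&3? no. Sum: 2
Gen 11: crossing 1x2. Both 1&3? no. Sum: 2

Answer: 2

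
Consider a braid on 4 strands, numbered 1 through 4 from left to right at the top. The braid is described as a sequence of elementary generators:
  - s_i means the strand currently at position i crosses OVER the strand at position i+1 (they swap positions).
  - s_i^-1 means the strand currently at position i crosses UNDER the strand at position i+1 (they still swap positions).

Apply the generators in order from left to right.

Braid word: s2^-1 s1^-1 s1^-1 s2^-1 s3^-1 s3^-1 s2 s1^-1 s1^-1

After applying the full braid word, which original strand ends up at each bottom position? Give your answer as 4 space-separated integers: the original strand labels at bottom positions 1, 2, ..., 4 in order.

Answer: 1 3 2 4

Derivation:
Gen 1 (s2^-1): strand 2 crosses under strand 3. Perm now: [1 3 2 4]
Gen 2 (s1^-1): strand 1 crosses under strand 3. Perm now: [3 1 2 4]
Gen 3 (s1^-1): strand 3 crosses under strand 1. Perm now: [1 3 2 4]
Gen 4 (s2^-1): strand 3 crosses under strand 2. Perm now: [1 2 3 4]
Gen 5 (s3^-1): strand 3 crosses under strand 4. Perm now: [1 2 4 3]
Gen 6 (s3^-1): strand 4 crosses under strand 3. Perm now: [1 2 3 4]
Gen 7 (s2): strand 2 crosses over strand 3. Perm now: [1 3 2 4]
Gen 8 (s1^-1): strand 1 crosses under strand 3. Perm now: [3 1 2 4]
Gen 9 (s1^-1): strand 3 crosses under strand 1. Perm now: [1 3 2 4]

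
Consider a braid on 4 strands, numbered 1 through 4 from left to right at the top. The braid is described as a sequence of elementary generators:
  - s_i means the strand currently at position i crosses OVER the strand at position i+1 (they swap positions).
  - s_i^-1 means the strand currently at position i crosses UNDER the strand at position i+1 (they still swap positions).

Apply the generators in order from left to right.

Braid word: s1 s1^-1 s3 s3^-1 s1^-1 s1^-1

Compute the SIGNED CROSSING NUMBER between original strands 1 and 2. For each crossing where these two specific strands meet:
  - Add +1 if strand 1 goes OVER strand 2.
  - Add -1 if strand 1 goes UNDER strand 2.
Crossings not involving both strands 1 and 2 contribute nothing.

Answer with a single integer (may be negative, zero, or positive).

Gen 1: 1 over 2. Both 1&2? yes. Contrib: +1. Sum: 1
Gen 2: 2 under 1. Both 1&2? yes. Contrib: +1. Sum: 2
Gen 3: crossing 3x4. Both 1&2? no. Sum: 2
Gen 4: crossing 4x3. Both 1&2? no. Sum: 2
Gen 5: 1 under 2. Both 1&2? yes. Contrib: -1. Sum: 1
Gen 6: 2 under 1. Both 1&2? yes. Contrib: +1. Sum: 2

Answer: 2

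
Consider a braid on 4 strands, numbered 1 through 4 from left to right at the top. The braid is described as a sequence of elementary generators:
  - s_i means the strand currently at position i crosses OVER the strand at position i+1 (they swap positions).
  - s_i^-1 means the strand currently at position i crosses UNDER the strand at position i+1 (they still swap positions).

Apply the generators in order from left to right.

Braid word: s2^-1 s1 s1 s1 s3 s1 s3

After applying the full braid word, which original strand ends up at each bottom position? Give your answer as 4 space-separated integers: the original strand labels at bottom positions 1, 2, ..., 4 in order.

Answer: 1 3 2 4

Derivation:
Gen 1 (s2^-1): strand 2 crosses under strand 3. Perm now: [1 3 2 4]
Gen 2 (s1): strand 1 crosses over strand 3. Perm now: [3 1 2 4]
Gen 3 (s1): strand 3 crosses over strand 1. Perm now: [1 3 2 4]
Gen 4 (s1): strand 1 crosses over strand 3. Perm now: [3 1 2 4]
Gen 5 (s3): strand 2 crosses over strand 4. Perm now: [3 1 4 2]
Gen 6 (s1): strand 3 crosses over strand 1. Perm now: [1 3 4 2]
Gen 7 (s3): strand 4 crosses over strand 2. Perm now: [1 3 2 4]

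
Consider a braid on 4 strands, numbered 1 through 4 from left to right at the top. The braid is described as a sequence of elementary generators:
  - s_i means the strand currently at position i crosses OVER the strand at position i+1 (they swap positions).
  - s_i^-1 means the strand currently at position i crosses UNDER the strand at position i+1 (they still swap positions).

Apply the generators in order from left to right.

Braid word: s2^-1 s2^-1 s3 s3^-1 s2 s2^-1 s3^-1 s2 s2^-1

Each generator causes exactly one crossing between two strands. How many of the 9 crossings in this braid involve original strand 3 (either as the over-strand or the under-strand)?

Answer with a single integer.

Gen 1: crossing 2x3. Involves strand 3? yes. Count so far: 1
Gen 2: crossing 3x2. Involves strand 3? yes. Count so far: 2
Gen 3: crossing 3x4. Involves strand 3? yes. Count so far: 3
Gen 4: crossing 4x3. Involves strand 3? yes. Count so far: 4
Gen 5: crossing 2x3. Involves strand 3? yes. Count so far: 5
Gen 6: crossing 3x2. Involves strand 3? yes. Count so far: 6
Gen 7: crossing 3x4. Involves strand 3? yes. Count so far: 7
Gen 8: crossing 2x4. Involves strand 3? no. Count so far: 7
Gen 9: crossing 4x2. Involves strand 3? no. Count so far: 7

Answer: 7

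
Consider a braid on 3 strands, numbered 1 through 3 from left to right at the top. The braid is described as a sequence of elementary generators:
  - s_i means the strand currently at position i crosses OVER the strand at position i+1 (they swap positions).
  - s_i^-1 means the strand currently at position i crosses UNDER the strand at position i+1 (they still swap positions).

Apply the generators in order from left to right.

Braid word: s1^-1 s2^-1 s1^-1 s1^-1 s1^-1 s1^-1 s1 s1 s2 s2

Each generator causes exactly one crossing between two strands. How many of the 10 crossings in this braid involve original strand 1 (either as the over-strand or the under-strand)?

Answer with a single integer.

Answer: 4

Derivation:
Gen 1: crossing 1x2. Involves strand 1? yes. Count so far: 1
Gen 2: crossing 1x3. Involves strand 1? yes. Count so far: 2
Gen 3: crossing 2x3. Involves strand 1? no. Count so far: 2
Gen 4: crossing 3x2. Involves strand 1? no. Count so far: 2
Gen 5: crossing 2x3. Involves strand 1? no. Count so far: 2
Gen 6: crossing 3x2. Involves strand 1? no. Count so far: 2
Gen 7: crossing 2x3. Involves strand 1? no. Count so far: 2
Gen 8: crossing 3x2. Involves strand 1? no. Count so far: 2
Gen 9: crossing 3x1. Involves strand 1? yes. Count so far: 3
Gen 10: crossing 1x3. Involves strand 1? yes. Count so far: 4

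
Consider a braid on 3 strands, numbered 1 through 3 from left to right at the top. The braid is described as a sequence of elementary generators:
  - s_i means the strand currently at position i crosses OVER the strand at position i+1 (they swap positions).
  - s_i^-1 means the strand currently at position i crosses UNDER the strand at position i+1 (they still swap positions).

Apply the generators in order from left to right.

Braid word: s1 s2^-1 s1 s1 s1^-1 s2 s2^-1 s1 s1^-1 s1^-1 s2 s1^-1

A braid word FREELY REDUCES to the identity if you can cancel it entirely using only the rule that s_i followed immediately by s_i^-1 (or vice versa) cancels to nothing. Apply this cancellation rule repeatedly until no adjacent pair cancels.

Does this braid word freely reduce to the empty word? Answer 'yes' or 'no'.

Answer: yes

Derivation:
Gen 1 (s1): push. Stack: [s1]
Gen 2 (s2^-1): push. Stack: [s1 s2^-1]
Gen 3 (s1): push. Stack: [s1 s2^-1 s1]
Gen 4 (s1): push. Stack: [s1 s2^-1 s1 s1]
Gen 5 (s1^-1): cancels prior s1. Stack: [s1 s2^-1 s1]
Gen 6 (s2): push. Stack: [s1 s2^-1 s1 s2]
Gen 7 (s2^-1): cancels prior s2. Stack: [s1 s2^-1 s1]
Gen 8 (s1): push. Stack: [s1 s2^-1 s1 s1]
Gen 9 (s1^-1): cancels prior s1. Stack: [s1 s2^-1 s1]
Gen 10 (s1^-1): cancels prior s1. Stack: [s1 s2^-1]
Gen 11 (s2): cancels prior s2^-1. Stack: [s1]
Gen 12 (s1^-1): cancels prior s1. Stack: []
Reduced word: (empty)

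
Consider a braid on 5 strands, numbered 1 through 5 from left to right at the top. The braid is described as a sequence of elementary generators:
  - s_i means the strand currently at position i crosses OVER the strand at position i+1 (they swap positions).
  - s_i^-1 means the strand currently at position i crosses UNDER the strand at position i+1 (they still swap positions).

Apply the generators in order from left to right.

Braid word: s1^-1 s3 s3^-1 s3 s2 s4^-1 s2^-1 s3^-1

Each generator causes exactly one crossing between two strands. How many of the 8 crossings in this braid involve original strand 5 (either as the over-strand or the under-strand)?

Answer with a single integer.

Gen 1: crossing 1x2. Involves strand 5? no. Count so far: 0
Gen 2: crossing 3x4. Involves strand 5? no. Count so far: 0
Gen 3: crossing 4x3. Involves strand 5? no. Count so far: 0
Gen 4: crossing 3x4. Involves strand 5? no. Count so far: 0
Gen 5: crossing 1x4. Involves strand 5? no. Count so far: 0
Gen 6: crossing 3x5. Involves strand 5? yes. Count so far: 1
Gen 7: crossing 4x1. Involves strand 5? no. Count so far: 1
Gen 8: crossing 4x5. Involves strand 5? yes. Count so far: 2

Answer: 2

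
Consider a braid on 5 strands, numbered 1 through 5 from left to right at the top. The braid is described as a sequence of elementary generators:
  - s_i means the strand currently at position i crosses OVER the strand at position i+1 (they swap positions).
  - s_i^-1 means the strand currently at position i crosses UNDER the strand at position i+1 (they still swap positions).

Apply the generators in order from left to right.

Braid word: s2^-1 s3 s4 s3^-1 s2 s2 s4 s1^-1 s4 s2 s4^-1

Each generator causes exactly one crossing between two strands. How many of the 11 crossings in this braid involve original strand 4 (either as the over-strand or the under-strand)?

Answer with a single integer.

Gen 1: crossing 2x3. Involves strand 4? no. Count so far: 0
Gen 2: crossing 2x4. Involves strand 4? yes. Count so far: 1
Gen 3: crossing 2x5. Involves strand 4? no. Count so far: 1
Gen 4: crossing 4x5. Involves strand 4? yes. Count so far: 2
Gen 5: crossing 3x5. Involves strand 4? no. Count so far: 2
Gen 6: crossing 5x3. Involves strand 4? no. Count so far: 2
Gen 7: crossing 4x2. Involves strand 4? yes. Count so far: 3
Gen 8: crossing 1x3. Involves strand 4? no. Count so far: 3
Gen 9: crossing 2x4. Involves strand 4? yes. Count so far: 4
Gen 10: crossing 1x5. Involves strand 4? no. Count so far: 4
Gen 11: crossing 4x2. Involves strand 4? yes. Count so far: 5

Answer: 5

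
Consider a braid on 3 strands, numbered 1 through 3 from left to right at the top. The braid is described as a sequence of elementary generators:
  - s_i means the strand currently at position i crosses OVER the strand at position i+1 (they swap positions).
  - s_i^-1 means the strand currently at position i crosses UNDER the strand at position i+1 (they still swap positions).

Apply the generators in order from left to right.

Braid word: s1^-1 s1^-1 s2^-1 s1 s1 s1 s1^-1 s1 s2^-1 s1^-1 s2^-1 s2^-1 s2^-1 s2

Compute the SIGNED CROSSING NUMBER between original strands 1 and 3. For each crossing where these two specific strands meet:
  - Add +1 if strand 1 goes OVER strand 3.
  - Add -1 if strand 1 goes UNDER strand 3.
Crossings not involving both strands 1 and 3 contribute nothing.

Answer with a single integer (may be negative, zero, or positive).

Answer: 5

Derivation:
Gen 1: crossing 1x2. Both 1&3? no. Sum: 0
Gen 2: crossing 2x1. Both 1&3? no. Sum: 0
Gen 3: crossing 2x3. Both 1&3? no. Sum: 0
Gen 4: 1 over 3. Both 1&3? yes. Contrib: +1. Sum: 1
Gen 5: 3 over 1. Both 1&3? yes. Contrib: -1. Sum: 0
Gen 6: 1 over 3. Both 1&3? yes. Contrib: +1. Sum: 1
Gen 7: 3 under 1. Both 1&3? yes. Contrib: +1. Sum: 2
Gen 8: 1 over 3. Both 1&3? yes. Contrib: +1. Sum: 3
Gen 9: crossing 1x2. Both 1&3? no. Sum: 3
Gen 10: crossing 3x2. Both 1&3? no. Sum: 3
Gen 11: 3 under 1. Both 1&3? yes. Contrib: +1. Sum: 4
Gen 12: 1 under 3. Both 1&3? yes. Contrib: -1. Sum: 3
Gen 13: 3 under 1. Both 1&3? yes. Contrib: +1. Sum: 4
Gen 14: 1 over 3. Both 1&3? yes. Contrib: +1. Sum: 5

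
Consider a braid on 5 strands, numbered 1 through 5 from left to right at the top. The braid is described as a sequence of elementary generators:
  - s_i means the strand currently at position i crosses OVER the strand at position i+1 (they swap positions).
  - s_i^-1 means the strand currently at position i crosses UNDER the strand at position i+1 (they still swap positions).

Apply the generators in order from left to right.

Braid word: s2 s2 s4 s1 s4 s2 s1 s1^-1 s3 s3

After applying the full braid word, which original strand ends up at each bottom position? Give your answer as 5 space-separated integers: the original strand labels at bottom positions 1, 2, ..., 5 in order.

Answer: 2 3 1 4 5

Derivation:
Gen 1 (s2): strand 2 crosses over strand 3. Perm now: [1 3 2 4 5]
Gen 2 (s2): strand 3 crosses over strand 2. Perm now: [1 2 3 4 5]
Gen 3 (s4): strand 4 crosses over strand 5. Perm now: [1 2 3 5 4]
Gen 4 (s1): strand 1 crosses over strand 2. Perm now: [2 1 3 5 4]
Gen 5 (s4): strand 5 crosses over strand 4. Perm now: [2 1 3 4 5]
Gen 6 (s2): strand 1 crosses over strand 3. Perm now: [2 3 1 4 5]
Gen 7 (s1): strand 2 crosses over strand 3. Perm now: [3 2 1 4 5]
Gen 8 (s1^-1): strand 3 crosses under strand 2. Perm now: [2 3 1 4 5]
Gen 9 (s3): strand 1 crosses over strand 4. Perm now: [2 3 4 1 5]
Gen 10 (s3): strand 4 crosses over strand 1. Perm now: [2 3 1 4 5]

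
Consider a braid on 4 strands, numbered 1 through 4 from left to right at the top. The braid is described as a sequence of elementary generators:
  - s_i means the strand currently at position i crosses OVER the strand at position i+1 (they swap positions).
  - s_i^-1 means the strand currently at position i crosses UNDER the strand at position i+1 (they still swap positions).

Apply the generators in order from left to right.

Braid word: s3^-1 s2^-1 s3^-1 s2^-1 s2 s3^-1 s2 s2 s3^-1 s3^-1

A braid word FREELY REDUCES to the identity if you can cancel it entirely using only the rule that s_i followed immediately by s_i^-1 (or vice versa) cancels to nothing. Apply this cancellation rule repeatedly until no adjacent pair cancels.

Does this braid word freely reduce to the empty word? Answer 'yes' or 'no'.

Gen 1 (s3^-1): push. Stack: [s3^-1]
Gen 2 (s2^-1): push. Stack: [s3^-1 s2^-1]
Gen 3 (s3^-1): push. Stack: [s3^-1 s2^-1 s3^-1]
Gen 4 (s2^-1): push. Stack: [s3^-1 s2^-1 s3^-1 s2^-1]
Gen 5 (s2): cancels prior s2^-1. Stack: [s3^-1 s2^-1 s3^-1]
Gen 6 (s3^-1): push. Stack: [s3^-1 s2^-1 s3^-1 s3^-1]
Gen 7 (s2): push. Stack: [s3^-1 s2^-1 s3^-1 s3^-1 s2]
Gen 8 (s2): push. Stack: [s3^-1 s2^-1 s3^-1 s3^-1 s2 s2]
Gen 9 (s3^-1): push. Stack: [s3^-1 s2^-1 s3^-1 s3^-1 s2 s2 s3^-1]
Gen 10 (s3^-1): push. Stack: [s3^-1 s2^-1 s3^-1 s3^-1 s2 s2 s3^-1 s3^-1]
Reduced word: s3^-1 s2^-1 s3^-1 s3^-1 s2 s2 s3^-1 s3^-1

Answer: no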